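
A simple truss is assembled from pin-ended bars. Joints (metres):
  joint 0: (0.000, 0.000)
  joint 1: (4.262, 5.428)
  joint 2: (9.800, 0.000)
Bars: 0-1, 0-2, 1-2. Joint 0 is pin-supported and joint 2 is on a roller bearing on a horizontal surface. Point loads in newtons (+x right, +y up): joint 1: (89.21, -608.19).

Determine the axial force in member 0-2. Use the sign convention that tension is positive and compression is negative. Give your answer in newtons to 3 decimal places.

320.274

N=3 nodes, M=3 members, R=3 reactions → 2N=6, M+R=6
member 0 (0-1): L=6.9013, (cx,cy)=(0.6176,0.7865)
member 1 (0-2): L=9.8000, (cx,cy)=(1.0000,0.0000)
member 2 (1-2): L=7.7545, (cx,cy)=(0.7142,-0.7000)
solve A·x = −loads:
  F[0-1] = -374.1522 N (compression)
  F[0-2] = +320.2735 N (tension)
  F[1-2] = -448.4594 N (compression)
  Rx@0 = -89.2100 N
  Ry@0 = +294.2780 N
  Ry@2 = +313.9120 N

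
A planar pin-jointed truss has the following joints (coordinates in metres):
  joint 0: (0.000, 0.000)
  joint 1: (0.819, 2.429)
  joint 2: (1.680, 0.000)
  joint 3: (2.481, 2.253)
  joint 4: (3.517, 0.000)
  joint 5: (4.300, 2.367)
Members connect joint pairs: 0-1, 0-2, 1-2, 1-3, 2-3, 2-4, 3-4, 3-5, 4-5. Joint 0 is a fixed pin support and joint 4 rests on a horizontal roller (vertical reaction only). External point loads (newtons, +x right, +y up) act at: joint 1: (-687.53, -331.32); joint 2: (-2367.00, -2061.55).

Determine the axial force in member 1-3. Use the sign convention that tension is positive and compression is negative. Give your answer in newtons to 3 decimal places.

-463.888

N=6 nodes, M=9 members, R=3 reactions → 2N=12, M+R=12
member 0 (0-1): L=2.5634, (cx,cy)=(0.3195,0.9476)
member 1 (0-2): L=1.6800, (cx,cy)=(1.0000,0.0000)
member 2 (1-2): L=2.5771, (cx,cy)=(0.3341,-0.9425)
member 3 (1-3): L=1.6713, (cx,cy)=(0.9944,-0.1053)
member 4 (2-3): L=2.3912, (cx,cy)=(0.3350,0.9422)
member 5 (2-4): L=1.8370, (cx,cy)=(1.0000,0.0000)
member 6 (3-4): L=2.4798, (cx,cy)=(0.4178,-0.9085)
member 7 (3-5): L=1.8226, (cx,cy)=(0.9980,0.0625)
member 8 (4-5): L=2.4931, (cx,cy)=(0.3141,0.9494)
solve A·x = −loads:
  F[0-1] = -1905.6801 N (compression)
  F[0-2] = -2445.6598 N (compression)
  F[1-2] = +1616.1950 N (tension)
  F[1-3] = -463.8879 N (compression)
  F[2-3] = +571.2282 N (tension)
  F[2-4] = +269.9557 N (tension)
  F[3-4] = -646.1686 N (compression)
  F[3-5] = +0.0000 N (tension)
  F[4-5] = -0.0000 N (compression)
  Rx@0 = +3054.5300 N
  Ry@0 = +1805.7944 N
  Ry@4 = +587.0756 N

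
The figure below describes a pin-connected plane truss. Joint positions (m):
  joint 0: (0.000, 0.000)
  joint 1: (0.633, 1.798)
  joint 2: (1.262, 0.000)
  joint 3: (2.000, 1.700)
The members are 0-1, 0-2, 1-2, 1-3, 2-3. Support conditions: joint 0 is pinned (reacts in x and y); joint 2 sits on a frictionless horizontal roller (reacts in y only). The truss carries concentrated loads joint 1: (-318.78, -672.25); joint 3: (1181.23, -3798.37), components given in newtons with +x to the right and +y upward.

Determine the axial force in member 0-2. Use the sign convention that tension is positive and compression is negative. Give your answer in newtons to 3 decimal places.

N=4 nodes, M=5 members, R=3 reactions → 2N=8, M+R=8
member 0 (0-1): L=1.9062, (cx,cy)=(0.3321,0.9433)
member 1 (0-2): L=1.2620, (cx,cy)=(1.0000,0.0000)
member 2 (1-2): L=1.9048, (cx,cy)=(0.3302,-0.9439)
member 3 (1-3): L=1.3705, (cx,cy)=(0.9974,-0.0715)
member 4 (2-3): L=1.8533, (cx,cy)=(0.3982,0.9173)
solve A·x = −loads:
  F[0-1] = +3205.0818 N (tension)
  F[0-2] = -201.8907 N (compression)
  F[1-2] = -4123.5175 N (compression)
  F[1-3] = +2751.7921 N (tension)
  F[2-3] = -3926.3351 N (compression)
  Rx@0 = -862.4500 N
  Ry@0 = -3023.1984 N
  Ry@2 = +7493.8184 N

-201.891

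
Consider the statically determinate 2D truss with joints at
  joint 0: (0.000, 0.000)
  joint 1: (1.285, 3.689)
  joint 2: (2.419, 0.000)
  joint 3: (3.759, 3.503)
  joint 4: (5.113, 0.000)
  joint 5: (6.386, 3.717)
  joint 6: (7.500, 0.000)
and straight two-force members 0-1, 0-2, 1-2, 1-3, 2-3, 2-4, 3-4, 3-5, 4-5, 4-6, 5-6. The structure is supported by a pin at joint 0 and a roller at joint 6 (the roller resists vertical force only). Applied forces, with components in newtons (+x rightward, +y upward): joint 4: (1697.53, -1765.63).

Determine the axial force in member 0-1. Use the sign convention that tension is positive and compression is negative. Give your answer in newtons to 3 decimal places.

N=7 nodes, M=11 members, R=3 reactions → 2N=14, M+R=14
member 0 (0-1): L=3.9064, (cx,cy)=(0.3289,0.9443)
member 1 (0-2): L=2.4190, (cx,cy)=(1.0000,0.0000)
member 2 (1-2): L=3.8594, (cx,cy)=(0.2938,-0.9559)
member 3 (1-3): L=2.4810, (cx,cy)=(0.9972,-0.0750)
member 4 (2-3): L=3.7505, (cx,cy)=(0.3573,0.9340)
member 5 (2-4): L=2.6940, (cx,cy)=(1.0000,0.0000)
member 6 (3-4): L=3.7556, (cx,cy)=(0.3605,-0.9327)
member 7 (3-5): L=2.6357, (cx,cy)=(0.9967,0.0812)
member 8 (4-5): L=3.9289, (cx,cy)=(0.3240,0.9461)
member 9 (4-6): L=2.3870, (cx,cy)=(1.0000,0.0000)
member 10 (5-6): L=3.8803, (cx,cy)=(0.2871,-0.9579)
solve A·x = −loads:
  F[0-1] = -595.0572 N (compression)
  F[0-2] = +1893.2726 N (tension)
  F[1-2] = +617.5606 N (tension)
  F[1-3] = -378.2655 N (compression)
  F[2-3] = -632.0148 N (compression)
  F[2-4] = +2300.5380 N (tension)
  F[3-4] = +533.0113 N (tension)
  F[3-5] = -797.8090 N (compression)
  F[4-5] = +1340.7940 N (tension)
  F[4-6] = +360.7504 N (tension)
  F[5-6] = -1256.5857 N (compression)
  Rx@0 = -1697.5300 N
  Ry@0 = +561.9412 N
  Ry@6 = +1203.6888 N

-595.057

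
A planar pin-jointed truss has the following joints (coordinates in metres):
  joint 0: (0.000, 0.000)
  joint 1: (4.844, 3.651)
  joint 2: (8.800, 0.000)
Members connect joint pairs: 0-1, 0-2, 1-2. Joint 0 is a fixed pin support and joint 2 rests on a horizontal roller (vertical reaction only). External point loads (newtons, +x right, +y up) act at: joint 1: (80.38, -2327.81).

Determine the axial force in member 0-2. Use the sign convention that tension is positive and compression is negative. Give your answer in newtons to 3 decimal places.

N=3 nodes, M=3 members, R=3 reactions → 2N=6, M+R=6
member 0 (0-1): L=6.0658, (cx,cy)=(0.7986,0.6019)
member 1 (0-2): L=8.8000, (cx,cy)=(1.0000,0.0000)
member 2 (1-2): L=5.3833, (cx,cy)=(0.7349,-0.6782)
solve A·x = −loads:
  F[0-1] = -1683.1900 N (compression)
  F[0-2] = +1424.5307 N (tension)
  F[1-2] = -1938.4864 N (compression)
  Rx@0 = -80.3800 N
  Ry@0 = +1013.1078 N
  Ry@2 = +1314.7022 N

1424.531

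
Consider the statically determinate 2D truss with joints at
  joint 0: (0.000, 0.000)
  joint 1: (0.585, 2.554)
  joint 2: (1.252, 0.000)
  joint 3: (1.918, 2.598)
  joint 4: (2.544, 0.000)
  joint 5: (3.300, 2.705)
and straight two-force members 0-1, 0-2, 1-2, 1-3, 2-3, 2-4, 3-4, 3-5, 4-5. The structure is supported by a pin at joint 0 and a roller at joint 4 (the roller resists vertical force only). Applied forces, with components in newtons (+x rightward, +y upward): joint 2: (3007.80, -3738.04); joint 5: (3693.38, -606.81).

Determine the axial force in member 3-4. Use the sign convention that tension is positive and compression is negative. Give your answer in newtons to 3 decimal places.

-5802.833

N=6 nodes, M=9 members, R=3 reactions → 2N=12, M+R=12
member 0 (0-1): L=2.6201, (cx,cy)=(0.2233,0.9748)
member 1 (0-2): L=1.2520, (cx,cy)=(1.0000,0.0000)
member 2 (1-2): L=2.6397, (cx,cy)=(0.2527,-0.9675)
member 3 (1-3): L=1.3337, (cx,cy)=(0.9995,0.0330)
member 4 (2-3): L=2.6820, (cx,cy)=(0.2483,0.9687)
member 5 (2-4): L=1.2920, (cx,cy)=(1.0000,0.0000)
member 6 (3-4): L=2.6724, (cx,cy)=(0.2343,-0.9722)
member 7 (3-5): L=1.3861, (cx,cy)=(0.9970,0.0772)
member 8 (4-5): L=2.8087, (cx,cy)=(0.2692,0.9631)
solve A·x = −loads:
  F[0-1] = +2266.2462 N (tension)
  F[0-2] = +6195.1943 N (tension)
  F[1-2] = -2246.5009 N (compression)
  F[1-3] = +1074.2254 N (tension)
  F[2-3] = +6102.7931 N (tension)
  F[2-4] = +1104.2845 N (tension)
  F[3-4] = -5802.8327 N (compression)
  F[3-5] = +3960.2277 N (tension)
  F[4-5] = -947.4802 N (compression)
  Rx@0 = -6701.1800 N
  Ry@0 = -2209.0384 N
  Ry@4 = +6553.8884 N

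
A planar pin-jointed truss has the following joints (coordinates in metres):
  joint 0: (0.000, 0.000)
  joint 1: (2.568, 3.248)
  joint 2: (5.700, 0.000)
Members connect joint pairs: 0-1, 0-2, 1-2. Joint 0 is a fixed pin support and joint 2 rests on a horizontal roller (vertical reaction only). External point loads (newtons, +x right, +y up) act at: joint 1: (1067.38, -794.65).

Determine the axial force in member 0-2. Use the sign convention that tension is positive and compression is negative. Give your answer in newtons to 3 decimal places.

931.722

N=3 nodes, M=3 members, R=3 reactions → 2N=6, M+R=6
member 0 (0-1): L=4.1405, (cx,cy)=(0.6202,0.7844)
member 1 (0-2): L=5.7000, (cx,cy)=(1.0000,0.0000)
member 2 (1-2): L=4.5121, (cx,cy)=(0.6941,-0.7198)
solve A·x = −loads:
  F[0-1] = +218.7301 N (tension)
  F[0-2] = +931.7219 N (tension)
  F[1-2] = -1342.2765 N (compression)
  Rx@0 = -1067.3800 N
  Ry@0 = -171.5801 N
  Ry@2 = +966.2301 N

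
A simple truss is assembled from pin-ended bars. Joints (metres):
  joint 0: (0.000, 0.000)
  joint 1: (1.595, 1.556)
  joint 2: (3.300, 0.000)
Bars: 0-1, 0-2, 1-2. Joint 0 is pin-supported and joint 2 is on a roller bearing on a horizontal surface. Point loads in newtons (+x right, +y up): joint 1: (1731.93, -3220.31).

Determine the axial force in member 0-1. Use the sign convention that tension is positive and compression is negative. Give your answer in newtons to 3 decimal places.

-1213.223

N=3 nodes, M=3 members, R=3 reactions → 2N=6, M+R=6
member 0 (0-1): L=2.2283, (cx,cy)=(0.7158,0.6983)
member 1 (0-2): L=3.3000, (cx,cy)=(1.0000,0.0000)
member 2 (1-2): L=2.3083, (cx,cy)=(0.7386,-0.6741)
solve A·x = −loads:
  F[0-1] = -1213.2234 N (compression)
  F[0-2] = +2600.3599 N (tension)
  F[1-2] = -3520.4465 N (compression)
  Rx@0 = -1731.9300 N
  Ry@0 = +847.1956 N
  Ry@2 = +2373.1144 N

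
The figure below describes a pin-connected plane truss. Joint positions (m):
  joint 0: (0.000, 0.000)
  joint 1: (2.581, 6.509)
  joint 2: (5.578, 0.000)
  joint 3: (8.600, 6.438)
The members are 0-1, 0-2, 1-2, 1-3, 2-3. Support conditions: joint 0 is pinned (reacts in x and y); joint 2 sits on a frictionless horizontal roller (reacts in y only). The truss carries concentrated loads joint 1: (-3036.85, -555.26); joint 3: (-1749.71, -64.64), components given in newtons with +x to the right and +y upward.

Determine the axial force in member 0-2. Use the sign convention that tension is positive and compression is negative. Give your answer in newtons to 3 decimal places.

-2476.187

N=4 nodes, M=5 members, R=3 reactions → 2N=8, M+R=8
member 0 (0-1): L=7.0020, (cx,cy)=(0.3686,0.9296)
member 1 (0-2): L=5.5780, (cx,cy)=(1.0000,0.0000)
member 2 (1-2): L=7.1658, (cx,cy)=(0.4182,-0.9083)
member 3 (1-3): L=6.0194, (cx,cy)=(0.9999,-0.0118)
member 4 (2-3): L=7.1120, (cx,cy)=(0.4249,0.9052)
solve A·x = −loads:
  F[0-1] = -6267.8560 N (compression)
  F[0-2] = -2476.1871 N (compression)
  F[1-2] = +5825.3788 N (tension)
  F[1-3] = -1710.0191 N (compression)
  F[2-3] = -93.6886 N (compression)
  Rx@0 = +4786.5600 N
  Ry@0 = +5826.5080 N
  Ry@2 = -5206.6080 N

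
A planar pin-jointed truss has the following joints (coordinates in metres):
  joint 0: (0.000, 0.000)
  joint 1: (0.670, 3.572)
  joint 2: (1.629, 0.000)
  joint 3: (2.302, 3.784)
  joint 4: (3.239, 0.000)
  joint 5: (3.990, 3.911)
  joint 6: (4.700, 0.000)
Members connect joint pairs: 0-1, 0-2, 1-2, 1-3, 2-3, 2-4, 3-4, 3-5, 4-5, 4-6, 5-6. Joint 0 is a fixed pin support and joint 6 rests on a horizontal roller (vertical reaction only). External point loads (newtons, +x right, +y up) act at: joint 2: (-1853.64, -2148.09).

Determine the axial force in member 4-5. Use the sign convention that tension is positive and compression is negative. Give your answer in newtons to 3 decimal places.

N=7 nodes, M=11 members, R=3 reactions → 2N=14, M+R=14
member 0 (0-1): L=3.6343, (cx,cy)=(0.1844,0.9829)
member 1 (0-2): L=1.6290, (cx,cy)=(1.0000,0.0000)
member 2 (1-2): L=3.6985, (cx,cy)=(0.2593,-0.9658)
member 3 (1-3): L=1.6457, (cx,cy)=(0.9917,0.1288)
member 4 (2-3): L=3.8434, (cx,cy)=(0.1751,0.9845)
member 5 (2-4): L=1.6100, (cx,cy)=(1.0000,0.0000)
member 6 (3-4): L=3.8983, (cx,cy)=(0.2404,-0.9707)
member 7 (3-5): L=1.6928, (cx,cy)=(0.9972,0.0750)
member 8 (4-5): L=3.9825, (cx,cy)=(0.1886,0.9821)
member 9 (4-6): L=1.4610, (cx,cy)=(1.0000,0.0000)
member 10 (5-6): L=3.9749, (cx,cy)=(0.1786,-0.9839)
solve A·x = −loads:
  F[0-1] = -1428.0483 N (compression)
  F[0-2] = -1590.3722 N (compression)
  F[1-2] = +1370.0830 N (tension)
  F[1-3] = -623.7198 N (compression)
  F[2-3] = +837.8108 N (tension)
  F[2-4] = +471.8172 N (tension)
  F[3-4] = -788.8781 N (compression)
  F[3-5] = -282.9984 N (compression)
  F[4-5] = +779.7406 N (tension)
  F[4-6] = +135.1594 N (tension)
  F[5-6] = -756.6878 N (compression)
  Rx@0 = +1853.6400 N
  Ry@0 = +1403.5711 N
  Ry@6 = +744.5189 N

779.741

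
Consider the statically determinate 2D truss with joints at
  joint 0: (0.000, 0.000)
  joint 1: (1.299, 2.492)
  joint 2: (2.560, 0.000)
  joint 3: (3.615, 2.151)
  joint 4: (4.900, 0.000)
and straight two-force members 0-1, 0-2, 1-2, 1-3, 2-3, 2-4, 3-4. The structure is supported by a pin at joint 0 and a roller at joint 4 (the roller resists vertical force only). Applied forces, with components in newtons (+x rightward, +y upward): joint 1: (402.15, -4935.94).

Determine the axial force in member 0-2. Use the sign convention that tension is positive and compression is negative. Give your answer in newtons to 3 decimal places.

2186.393

N=5 nodes, M=7 members, R=3 reactions → 2N=10, M+R=10
member 0 (0-1): L=2.8102, (cx,cy)=(0.4622,0.8868)
member 1 (0-2): L=2.5600, (cx,cy)=(1.0000,0.0000)
member 2 (1-2): L=2.7929, (cx,cy)=(0.4515,-0.8923)
member 3 (1-3): L=2.3410, (cx,cy)=(0.9893,-0.1457)
member 4 (2-3): L=2.3958, (cx,cy)=(0.4404,0.8978)
member 5 (2-4): L=2.3400, (cx,cy)=(1.0000,0.0000)
member 6 (3-4): L=2.5056, (cx,cy)=(0.5129,-0.8585)
solve A·x = −loads:
  F[0-1] = -3860.0132 N (compression)
  F[0-2] = +2186.3933 N (tension)
  F[1-2] = -1442.4151 N (compression)
  F[1-3] = -1551.6862 N (compression)
  F[2-3] = +1433.4904 N (tension)
  F[2-4] = +903.8907 N (tension)
  F[3-4] = -1762.4807 N (compression)
  Rx@0 = -402.1500 N
  Ry@0 = +3422.8902 N
  Ry@4 = +1513.0498 N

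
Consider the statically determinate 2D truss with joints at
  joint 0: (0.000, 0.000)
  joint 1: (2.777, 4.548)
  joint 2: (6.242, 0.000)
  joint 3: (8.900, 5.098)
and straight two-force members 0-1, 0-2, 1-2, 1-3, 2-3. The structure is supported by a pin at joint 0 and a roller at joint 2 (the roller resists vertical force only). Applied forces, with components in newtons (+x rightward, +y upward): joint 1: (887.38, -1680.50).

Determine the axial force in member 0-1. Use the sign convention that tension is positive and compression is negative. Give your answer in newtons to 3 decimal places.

-335.460

N=4 nodes, M=5 members, R=3 reactions → 2N=8, M+R=8
member 0 (0-1): L=5.3288, (cx,cy)=(0.5211,0.8535)
member 1 (0-2): L=6.2420, (cx,cy)=(1.0000,0.0000)
member 2 (1-2): L=5.7176, (cx,cy)=(0.6060,-0.7954)
member 3 (1-3): L=6.1477, (cx,cy)=(0.9960,0.0895)
member 4 (2-3): L=5.7493, (cx,cy)=(0.4623,0.8867)
solve A·x = −loads:
  F[0-1] = -335.4597 N (compression)
  F[0-2] = +1062.1985 N (tension)
  F[1-2] = -1752.7235 N (compression)
  F[1-3] = +0.0000 N (tension)
  F[2-3] = +0.0000 N (tension)
  Rx@0 = -887.3800 N
  Ry@0 = +286.3070 N
  Ry@2 = +1394.1930 N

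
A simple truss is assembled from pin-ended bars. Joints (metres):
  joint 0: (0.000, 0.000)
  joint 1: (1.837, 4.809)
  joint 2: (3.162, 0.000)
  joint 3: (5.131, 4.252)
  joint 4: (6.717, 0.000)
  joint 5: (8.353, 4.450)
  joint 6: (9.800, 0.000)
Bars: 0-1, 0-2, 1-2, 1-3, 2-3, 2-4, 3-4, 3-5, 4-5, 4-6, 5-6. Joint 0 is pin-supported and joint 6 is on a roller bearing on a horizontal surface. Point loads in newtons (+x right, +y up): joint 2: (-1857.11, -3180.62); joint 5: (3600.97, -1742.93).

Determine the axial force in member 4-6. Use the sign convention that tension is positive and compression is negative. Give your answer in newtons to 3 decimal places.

1348.458

N=7 nodes, M=11 members, R=3 reactions → 2N=14, M+R=14
member 0 (0-1): L=5.1479, (cx,cy)=(0.3568,0.9342)
member 1 (0-2): L=3.1620, (cx,cy)=(1.0000,0.0000)
member 2 (1-2): L=4.9882, (cx,cy)=(0.2656,-0.9641)
member 3 (1-3): L=3.3408, (cx,cy)=(0.9860,-0.1667)
member 4 (2-3): L=4.6858, (cx,cy)=(0.4202,0.9074)
member 5 (2-4): L=3.5550, (cx,cy)=(1.0000,0.0000)
member 6 (3-4): L=4.5382, (cx,cy)=(0.3495,-0.9369)
member 7 (3-5): L=3.2281, (cx,cy)=(0.9981,0.0613)
member 8 (4-5): L=4.7412, (cx,cy)=(0.3451,0.9386)
member 9 (4-6): L=3.0830, (cx,cy)=(1.0000,0.0000)
member 10 (5-6): L=4.6793, (cx,cy)=(0.3092,-0.9510)
solve A·x = −loads:
  F[0-1] = -831.3290 N (compression)
  F[0-2] = +2040.5142 N (tension)
  F[1-2] = +899.4746 N (tension)
  F[1-3] = -543.1820 N (compression)
  F[2-3] = +2549.4683 N (tension)
  F[2-4] = +3065.2416 N (tension)
  F[3-4] = -2473.9679 N (compression)
  F[3-5] = +1402.9744 N (tension)
  F[4-5] = +2469.6529 N (tension)
  F[4-6] = +1348.4584 N (tension)
  F[5-6] = -4360.6825 N (compression)
  Rx@0 = -1743.8600 N
  Ry@0 = +776.5978 N
  Ry@6 = +4146.9522 N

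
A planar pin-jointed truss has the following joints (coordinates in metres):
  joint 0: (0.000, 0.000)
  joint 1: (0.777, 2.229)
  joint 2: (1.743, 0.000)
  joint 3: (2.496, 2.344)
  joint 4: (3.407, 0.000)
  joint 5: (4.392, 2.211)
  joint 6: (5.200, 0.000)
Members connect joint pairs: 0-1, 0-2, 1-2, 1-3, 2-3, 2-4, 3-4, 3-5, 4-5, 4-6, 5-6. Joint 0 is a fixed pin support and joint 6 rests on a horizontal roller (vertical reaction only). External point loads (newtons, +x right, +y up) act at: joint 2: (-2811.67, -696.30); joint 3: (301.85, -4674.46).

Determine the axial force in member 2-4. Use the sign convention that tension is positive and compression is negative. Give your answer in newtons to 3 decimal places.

3014.545

N=7 nodes, M=11 members, R=3 reactions → 2N=14, M+R=14
member 0 (0-1): L=2.3605, (cx,cy)=(0.3292,0.9443)
member 1 (0-2): L=1.7430, (cx,cy)=(1.0000,0.0000)
member 2 (1-2): L=2.4293, (cx,cy)=(0.3976,-0.9175)
member 3 (1-3): L=1.7228, (cx,cy)=(0.9978,0.0668)
member 4 (2-3): L=2.4620, (cx,cy)=(0.3059,0.9521)
member 5 (2-4): L=1.6640, (cx,cy)=(1.0000,0.0000)
member 6 (3-4): L=2.5148, (cx,cy)=(0.3623,-0.9321)
member 7 (3-5): L=1.9007, (cx,cy)=(0.9975,-0.0700)
member 8 (4-5): L=2.4205, (cx,cy)=(0.4069,0.9135)
member 9 (4-6): L=1.7930, (cx,cy)=(1.0000,0.0000)
member 10 (5-6): L=2.3540, (cx,cy)=(0.3432,-0.9392)
solve A·x = −loads:
  F[0-1] = -2920.2975 N (compression)
  F[0-2] = -1548.5709 N (compression)
  F[1-2] = +2852.5915 N (tension)
  F[1-3] = -2100.2437 N (compression)
  F[2-3] = -2017.7611 N (compression)
  F[2-4] = +3014.5446 N (tension)
  F[3-4] = -2648.9704 N (compression)
  F[3-5] = -2059.9932 N (compression)
  F[4-5] = +2702.9844 N (tension)
  F[4-6] = +954.9821 N (tension)
  F[5-6] = -2782.2301 N (compression)
  Rx@0 = +2509.8200 N
  Ry@0 = +2757.5601 N
  Ry@6 = +2613.1999 N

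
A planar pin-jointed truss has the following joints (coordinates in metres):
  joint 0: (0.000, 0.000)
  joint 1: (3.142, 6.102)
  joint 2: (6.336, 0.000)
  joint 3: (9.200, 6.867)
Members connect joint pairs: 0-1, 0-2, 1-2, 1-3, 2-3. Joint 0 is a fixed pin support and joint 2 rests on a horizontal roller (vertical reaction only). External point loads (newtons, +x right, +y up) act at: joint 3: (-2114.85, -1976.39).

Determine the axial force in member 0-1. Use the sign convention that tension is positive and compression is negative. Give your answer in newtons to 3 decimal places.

N=4 nodes, M=5 members, R=3 reactions → 2N=8, M+R=8
member 0 (0-1): L=6.8634, (cx,cy)=(0.4578,0.8891)
member 1 (0-2): L=6.3360, (cx,cy)=(1.0000,0.0000)
member 2 (1-2): L=6.8874, (cx,cy)=(0.4637,-0.8860)
member 3 (1-3): L=6.1061, (cx,cy)=(0.9921,0.1253)
member 4 (2-3): L=7.4403, (cx,cy)=(0.3849,0.9229)
solve A·x = −loads:
  F[0-1] = -1573.2564 N (compression)
  F[0-2] = -1394.6304 N (compression)
  F[1-2] = +1384.5749 N (tension)
  F[1-3] = -1373.1305 N (compression)
  F[2-3] = -1954.9995 N (compression)
  Rx@0 = +2114.8500 N
  Ry@0 = +1398.7206 N
  Ry@2 = +577.6694 N

-1573.256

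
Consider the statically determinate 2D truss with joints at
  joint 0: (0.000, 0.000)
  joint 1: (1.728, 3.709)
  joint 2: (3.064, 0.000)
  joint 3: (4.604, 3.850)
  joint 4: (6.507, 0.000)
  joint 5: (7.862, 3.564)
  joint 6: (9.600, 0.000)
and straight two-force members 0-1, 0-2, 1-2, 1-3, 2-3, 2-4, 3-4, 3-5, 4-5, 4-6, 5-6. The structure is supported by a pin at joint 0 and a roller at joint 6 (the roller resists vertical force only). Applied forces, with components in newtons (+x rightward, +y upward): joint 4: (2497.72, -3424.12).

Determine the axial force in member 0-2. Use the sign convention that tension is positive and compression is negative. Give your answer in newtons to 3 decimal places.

3011.698

N=7 nodes, M=11 members, R=3 reactions → 2N=14, M+R=14
member 0 (0-1): L=4.0918, (cx,cy)=(0.4223,0.9065)
member 1 (0-2): L=3.0640, (cx,cy)=(1.0000,0.0000)
member 2 (1-2): L=3.9423, (cx,cy)=(0.3389,-0.9408)
member 3 (1-3): L=2.8795, (cx,cy)=(0.9988,0.0490)
member 4 (2-3): L=4.1466, (cx,cy)=(0.3714,0.9285)
member 5 (2-4): L=3.4430, (cx,cy)=(1.0000,0.0000)
member 6 (3-4): L=4.2946, (cx,cy)=(0.4431,-0.8965)
member 7 (3-5): L=3.2705, (cx,cy)=(0.9962,-0.0874)
member 8 (4-5): L=3.8129, (cx,cy)=(0.3554,0.9347)
member 9 (4-6): L=3.0930, (cx,cy)=(1.0000,0.0000)
member 10 (5-6): L=3.9652, (cx,cy)=(0.4383,-0.8988)
solve A·x = −loads:
  F[0-1] = -1217.0632 N (compression)
  F[0-2] = +3011.6980 N (tension)
  F[1-2] = +1125.9291 N (tension)
  F[1-3] = -896.6199 N (compression)
  F[2-3] = -1140.9046 N (compression)
  F[2-4] = +3816.9856 N (tension)
  F[3-4] = +1421.4823 N (tension)
  F[3-5] = -1956.6354 N (compression)
  F[4-5] = +2299.9382 N (tension)
  F[4-6] = +1131.8024 N (tension)
  F[5-6] = -2582.1708 N (compression)
  Rx@0 = -2497.7200 N
  Ry@0 = +1103.2087 N
  Ry@6 = +2320.9113 N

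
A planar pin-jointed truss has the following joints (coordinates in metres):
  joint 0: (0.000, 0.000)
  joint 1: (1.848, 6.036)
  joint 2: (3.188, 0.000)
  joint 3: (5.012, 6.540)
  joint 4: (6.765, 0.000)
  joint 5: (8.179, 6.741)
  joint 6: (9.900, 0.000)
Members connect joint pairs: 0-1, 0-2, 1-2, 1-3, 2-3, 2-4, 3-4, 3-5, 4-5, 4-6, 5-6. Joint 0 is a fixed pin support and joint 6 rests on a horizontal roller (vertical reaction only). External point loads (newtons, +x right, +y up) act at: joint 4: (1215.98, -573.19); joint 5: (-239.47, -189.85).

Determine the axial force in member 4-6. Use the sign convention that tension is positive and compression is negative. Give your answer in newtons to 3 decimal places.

N=7 nodes, M=11 members, R=3 reactions → 2N=14, M+R=14
member 0 (0-1): L=6.3126, (cx,cy)=(0.2927,0.9562)
member 1 (0-2): L=3.1880, (cx,cy)=(1.0000,0.0000)
member 2 (1-2): L=6.1830, (cx,cy)=(0.2167,-0.9762)
member 3 (1-3): L=3.2039, (cx,cy)=(0.9875,0.1573)
member 4 (2-3): L=6.7896, (cx,cy)=(0.2686,0.9632)
member 5 (2-4): L=3.5770, (cx,cy)=(1.0000,0.0000)
member 6 (3-4): L=6.7709, (cx,cy)=(0.2589,-0.9659)
member 7 (3-5): L=3.1734, (cx,cy)=(0.9980,0.0633)
member 8 (4-5): L=6.8877, (cx,cy)=(0.2053,0.9787)
member 9 (4-6): L=3.1350, (cx,cy)=(1.0000,0.0000)
member 10 (5-6): L=6.9572, (cx,cy)=(0.2474,-0.9689)
solve A·x = −loads:
  F[0-1] = -394.8703 N (compression)
  F[0-2] = +1092.1082 N (tension)
  F[1-2] = +355.3351 N (tension)
  F[1-3] = -195.0365 N (compression)
  F[2-3] = -360.1285 N (compression)
  F[2-4] = +1265.8654 N (tension)
  F[3-4] = +365.6656 N (tension)
  F[3-5] = -384.8001 N (compression)
  F[4-5] = +224.7801 N (tension)
  F[4-6] = +98.4116 N (tension)
  F[5-6] = -397.8334 N (compression)
  Rx@0 = -976.5100 N
  Ry@0 = +377.5707 N
  Ry@6 = +385.4693 N

98.412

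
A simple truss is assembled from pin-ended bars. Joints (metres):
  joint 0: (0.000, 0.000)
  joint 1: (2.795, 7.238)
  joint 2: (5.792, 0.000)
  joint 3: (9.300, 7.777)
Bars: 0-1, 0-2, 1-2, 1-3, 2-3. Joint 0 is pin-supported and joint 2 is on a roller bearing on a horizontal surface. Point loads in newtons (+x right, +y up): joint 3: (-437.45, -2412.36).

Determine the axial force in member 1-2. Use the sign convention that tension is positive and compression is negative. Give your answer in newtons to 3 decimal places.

-885.022

N=4 nodes, M=5 members, R=3 reactions → 2N=8, M+R=8
member 0 (0-1): L=7.7589, (cx,cy)=(0.3602,0.9329)
member 1 (0-2): L=5.7920, (cx,cy)=(1.0000,0.0000)
member 2 (1-2): L=7.8339, (cx,cy)=(0.3826,-0.9239)
member 3 (1-3): L=6.5273, (cx,cy)=(0.9966,0.0826)
member 4 (2-3): L=8.5316, (cx,cy)=(0.4112,0.9116)
solve A·x = −loads:
  F[0-1] = +936.5864 N (tension)
  F[0-2] = -774.8375 N (compression)
  F[1-2] = -885.0220 N (compression)
  F[1-3] = +678.2833 N (tension)
  F[2-3] = -2707.8678 N (compression)
  Rx@0 = +437.4500 N
  Ry@0 = -873.7069 N
  Ry@2 = +3286.0669 N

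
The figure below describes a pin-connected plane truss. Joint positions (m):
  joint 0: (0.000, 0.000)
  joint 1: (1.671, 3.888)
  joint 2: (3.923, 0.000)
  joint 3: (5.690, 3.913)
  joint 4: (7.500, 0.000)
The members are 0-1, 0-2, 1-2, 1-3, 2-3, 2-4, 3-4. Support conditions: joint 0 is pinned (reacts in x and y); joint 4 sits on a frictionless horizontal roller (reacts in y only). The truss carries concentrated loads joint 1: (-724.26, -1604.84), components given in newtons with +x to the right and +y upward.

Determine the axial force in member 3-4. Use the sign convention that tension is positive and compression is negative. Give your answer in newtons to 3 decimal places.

N=5 nodes, M=7 members, R=3 reactions → 2N=10, M+R=10
member 0 (0-1): L=4.2319, (cx,cy)=(0.3949,0.9187)
member 1 (0-2): L=3.9230, (cx,cy)=(1.0000,0.0000)
member 2 (1-2): L=4.4931, (cx,cy)=(0.5012,-0.8653)
member 3 (1-3): L=4.0191, (cx,cy)=(1.0000,0.0062)
member 4 (2-3): L=4.2935, (cx,cy)=(0.4116,0.9114)
member 5 (2-4): L=3.5770, (cx,cy)=(1.0000,0.0000)
member 6 (3-4): L=4.3113, (cx,cy)=(0.4198,-0.9076)
solve A·x = −loads:
  F[0-1] = -1766.2624 N (compression)
  F[0-2] = -26.8332 N (compression)
  F[1-2] = +20.8015 N (tension)
  F[1-3] = +16.4076 N (tension)
  F[2-3] = -19.7503 N (compression)
  F[2-4] = -8.2789 N (compression)
  F[3-4] = +19.7200 N (tension)
  Rx@0 = +724.2600 N
  Ry@0 = +1622.7380 N
  Ry@4 = -17.8980 N

19.720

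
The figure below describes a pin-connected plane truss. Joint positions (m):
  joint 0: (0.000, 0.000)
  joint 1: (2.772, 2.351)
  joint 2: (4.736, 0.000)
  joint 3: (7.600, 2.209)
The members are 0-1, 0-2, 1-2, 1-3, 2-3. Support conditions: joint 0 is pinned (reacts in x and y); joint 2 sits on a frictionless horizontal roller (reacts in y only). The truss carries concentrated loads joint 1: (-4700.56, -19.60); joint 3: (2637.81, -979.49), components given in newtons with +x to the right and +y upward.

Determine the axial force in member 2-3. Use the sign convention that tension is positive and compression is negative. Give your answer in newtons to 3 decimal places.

-1422.503

N=4 nodes, M=5 members, R=3 reactions → 2N=8, M+R=8
member 0 (0-1): L=3.6347, (cx,cy)=(0.7626,0.6468)
member 1 (0-2): L=4.7360, (cx,cy)=(1.0000,0.0000)
member 2 (1-2): L=3.0634, (cx,cy)=(0.6411,-0.7674)
member 3 (1-3): L=4.8301, (cx,cy)=(0.9996,-0.0294)
member 4 (2-3): L=3.6169, (cx,cy)=(0.7918,0.6107)
solve A·x = −loads:
  F[0-1] = -802.1765 N (compression)
  F[0-2] = -1450.9742 N (compression)
  F[1-2] = +506.2907 N (tension)
  F[1-3] = +3765.8214 N (tension)
  F[2-3] = -1422.5034 N (compression)
  Rx@0 = +2062.7500 N
  Ry@0 = +518.8618 N
  Ry@2 = +480.2282 N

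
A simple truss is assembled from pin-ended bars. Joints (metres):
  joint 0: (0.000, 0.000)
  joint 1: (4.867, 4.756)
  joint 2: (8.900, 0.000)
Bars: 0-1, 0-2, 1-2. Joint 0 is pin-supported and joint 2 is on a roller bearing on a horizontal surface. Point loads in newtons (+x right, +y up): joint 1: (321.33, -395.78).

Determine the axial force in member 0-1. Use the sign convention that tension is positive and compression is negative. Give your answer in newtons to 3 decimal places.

-10.922

N=3 nodes, M=3 members, R=3 reactions → 2N=6, M+R=6
member 0 (0-1): L=6.8049, (cx,cy)=(0.7152,0.6989)
member 1 (0-2): L=8.9000, (cx,cy)=(1.0000,0.0000)
member 2 (1-2): L=6.2358, (cx,cy)=(0.6468,-0.7627)
solve A·x = −loads:
  F[0-1] = -10.9216 N (compression)
  F[0-2] = +329.1413 N (tension)
  F[1-2] = -508.9125 N (compression)
  Rx@0 = -321.3300 N
  Ry@0 = +7.6332 N
  Ry@2 = +388.1468 N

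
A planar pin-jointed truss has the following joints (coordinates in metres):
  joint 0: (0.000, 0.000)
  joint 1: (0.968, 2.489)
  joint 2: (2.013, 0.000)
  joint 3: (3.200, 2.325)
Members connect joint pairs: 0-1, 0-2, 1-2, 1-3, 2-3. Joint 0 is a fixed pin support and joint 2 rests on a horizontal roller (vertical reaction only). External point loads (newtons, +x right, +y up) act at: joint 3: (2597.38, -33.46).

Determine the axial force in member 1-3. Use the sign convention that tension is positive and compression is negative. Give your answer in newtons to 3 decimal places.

N=4 nodes, M=5 members, R=3 reactions → 2N=8, M+R=8
member 0 (0-1): L=2.6706, (cx,cy)=(0.3625,0.9320)
member 1 (0-2): L=2.0130, (cx,cy)=(1.0000,0.0000)
member 2 (1-2): L=2.6995, (cx,cy)=(0.3871,-0.9220)
member 3 (1-3): L=2.2380, (cx,cy)=(0.9973,-0.0733)
member 4 (2-3): L=2.6105, (cx,cy)=(0.4547,0.8906)
solve A·x = −loads:
  F[0-1] = +3240.0133 N (tension)
  F[0-2] = +1422.9907 N (tension)
  F[1-2] = -3475.8446 N (compression)
  F[1-3] = +2526.7265 N (tension)
  F[2-3] = +170.3226 N (tension)
  Rx@0 = -2597.3800 N
  Ry@0 = -3019.6848 N
  Ry@2 = +3053.1448 N

2526.726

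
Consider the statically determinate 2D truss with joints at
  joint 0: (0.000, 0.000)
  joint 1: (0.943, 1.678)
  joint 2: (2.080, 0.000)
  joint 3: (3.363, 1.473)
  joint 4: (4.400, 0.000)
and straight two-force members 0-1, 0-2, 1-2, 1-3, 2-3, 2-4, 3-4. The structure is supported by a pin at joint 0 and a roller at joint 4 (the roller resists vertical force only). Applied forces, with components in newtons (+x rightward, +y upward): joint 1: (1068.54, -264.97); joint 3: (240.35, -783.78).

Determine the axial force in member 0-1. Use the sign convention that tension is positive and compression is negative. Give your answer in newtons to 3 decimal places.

N=5 nodes, M=7 members, R=3 reactions → 2N=10, M+R=10
member 0 (0-1): L=1.9248, (cx,cy)=(0.4899,0.8718)
member 1 (0-2): L=2.0800, (cx,cy)=(1.0000,0.0000)
member 2 (1-2): L=2.0269, (cx,cy)=(0.5609,-0.8279)
member 3 (1-3): L=2.4287, (cx,cy)=(0.9964,-0.0844)
member 4 (2-3): L=1.9534, (cx,cy)=(0.6568,0.7541)
member 5 (2-4): L=2.3200, (cx,cy)=(1.0000,0.0000)
member 6 (3-4): L=1.8014, (cx,cy)=(0.5757,-0.8177)
solve A·x = −loads:
  F[0-1] = +109.0427 N (tension)
  F[0-2] = +1255.4683 N (tension)
  F[1-2] = -351.1813 N (compression)
  F[1-3] = -821.0545 N (compression)
  F[2-3] = +385.5451 N (tension)
  F[2-4] = +805.2485 N (tension)
  F[3-4] = -1398.8305 N (compression)
  Rx@0 = -1308.8900 N
  Ry@0 = -95.0601 N
  Ry@4 = +1143.8101 N

109.043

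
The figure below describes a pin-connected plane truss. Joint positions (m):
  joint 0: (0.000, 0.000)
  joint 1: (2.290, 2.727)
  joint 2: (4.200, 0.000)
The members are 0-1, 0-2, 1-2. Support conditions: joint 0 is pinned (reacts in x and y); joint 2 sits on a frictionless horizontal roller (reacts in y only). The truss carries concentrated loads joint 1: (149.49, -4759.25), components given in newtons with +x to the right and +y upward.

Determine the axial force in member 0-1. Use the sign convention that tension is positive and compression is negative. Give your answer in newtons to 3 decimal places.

N=3 nodes, M=3 members, R=3 reactions → 2N=6, M+R=6
member 0 (0-1): L=3.5610, (cx,cy)=(0.6431,0.7658)
member 1 (0-2): L=4.2000, (cx,cy)=(1.0000,0.0000)
member 2 (1-2): L=3.3294, (cx,cy)=(0.5737,-0.8191)
solve A·x = −loads:
  F[0-1] = -2699.4866 N (compression)
  F[0-2] = +1885.4762 N (tension)
  F[1-2] = -3286.6107 N (compression)
  Rx@0 = -149.4900 N
  Ry@0 = +2067.2639 N
  Ry@2 = +2691.9861 N

-2699.487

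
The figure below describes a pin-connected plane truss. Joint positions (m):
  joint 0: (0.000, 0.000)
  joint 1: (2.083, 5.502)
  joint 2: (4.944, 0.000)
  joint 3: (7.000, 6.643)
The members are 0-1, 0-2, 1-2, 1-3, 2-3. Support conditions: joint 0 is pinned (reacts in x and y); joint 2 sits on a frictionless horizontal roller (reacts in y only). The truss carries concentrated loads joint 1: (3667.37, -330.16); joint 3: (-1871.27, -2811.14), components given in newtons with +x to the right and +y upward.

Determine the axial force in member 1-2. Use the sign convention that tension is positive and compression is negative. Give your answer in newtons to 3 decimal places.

-3522.697

N=4 nodes, M=5 members, R=3 reactions → 2N=8, M+R=8
member 0 (0-1): L=5.8831, (cx,cy)=(0.3541,0.9352)
member 1 (0-2): L=4.9440, (cx,cy)=(1.0000,0.0000)
member 2 (1-2): L=6.2014, (cx,cy)=(0.4613,-0.8872)
member 3 (1-3): L=5.0476, (cx,cy)=(0.9741,0.2260)
member 4 (2-3): L=6.9539, (cx,cy)=(0.2957,0.9553)
solve A·x = −loads:
  F[0-1] = +2721.2086 N (tension)
  F[0-2] = +832.6156 N (tension)
  F[1-2] = -3522.6968 N (compression)
  F[1-3] = -1107.3598 N (compression)
  F[2-3] = -2680.6717 N (compression)
  Rx@0 = -1796.1000 N
  Ry@0 = -2544.9311 N
  Ry@2 = +5686.2311 N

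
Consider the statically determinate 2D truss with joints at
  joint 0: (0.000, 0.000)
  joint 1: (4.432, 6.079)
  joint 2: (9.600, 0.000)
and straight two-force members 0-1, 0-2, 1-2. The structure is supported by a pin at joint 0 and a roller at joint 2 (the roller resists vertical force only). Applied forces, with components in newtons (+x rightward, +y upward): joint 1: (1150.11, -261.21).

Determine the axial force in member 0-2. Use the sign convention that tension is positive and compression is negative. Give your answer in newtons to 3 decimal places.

N=3 nodes, M=3 members, R=3 reactions → 2N=6, M+R=6
member 0 (0-1): L=7.5231, (cx,cy)=(0.5891,0.8080)
member 1 (0-2): L=9.6000, (cx,cy)=(1.0000,0.0000)
member 2 (1-2): L=7.9789, (cx,cy)=(0.6477,-0.7619)
solve A·x = −loads:
  F[0-1] = +727.2672 N (tension)
  F[0-2] = +721.6626 N (tension)
  F[1-2] = -1114.1750 N (compression)
  Rx@0 = -1150.1100 N
  Ry@0 = -587.6651 N
  Ry@2 = +848.8751 N

721.663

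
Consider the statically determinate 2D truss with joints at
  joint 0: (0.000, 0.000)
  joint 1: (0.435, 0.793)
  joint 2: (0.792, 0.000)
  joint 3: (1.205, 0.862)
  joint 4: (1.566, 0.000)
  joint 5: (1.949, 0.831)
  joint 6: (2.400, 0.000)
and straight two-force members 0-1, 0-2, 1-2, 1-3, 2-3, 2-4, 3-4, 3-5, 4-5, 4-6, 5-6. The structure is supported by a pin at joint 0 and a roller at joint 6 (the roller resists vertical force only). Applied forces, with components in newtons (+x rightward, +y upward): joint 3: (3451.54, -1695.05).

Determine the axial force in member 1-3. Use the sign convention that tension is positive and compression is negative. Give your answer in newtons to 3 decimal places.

381.383

N=7 nodes, M=11 members, R=3 reactions → 2N=14, M+R=14
member 0 (0-1): L=0.9045, (cx,cy)=(0.4809,0.8768)
member 1 (0-2): L=0.7920, (cx,cy)=(1.0000,0.0000)
member 2 (1-2): L=0.8697, (cx,cy)=(0.4105,-0.9119)
member 3 (1-3): L=0.7731, (cx,cy)=(0.9960,0.0893)
member 4 (2-3): L=0.9558, (cx,cy)=(0.4321,0.9018)
member 5 (2-4): L=0.7740, (cx,cy)=(1.0000,0.0000)
member 6 (3-4): L=0.9345, (cx,cy)=(0.3863,-0.9224)
member 7 (3-5): L=0.7446, (cx,cy)=(0.9991,-0.0416)
member 8 (4-5): L=0.9150, (cx,cy)=(0.4186,0.9082)
member 9 (4-6): L=0.8340, (cx,cy)=(1.0000,0.0000)
member 10 (5-6): L=0.9455, (cx,cy)=(0.4770,-0.8789)
solve A·x = −loads:
  F[0-1] = +451.3070 N (tension)
  F[0-2] = +3234.4874 N (tension)
  F[1-2] = -396.6027 N (compression)
  F[1-3] = +381.3834 N (tension)
  F[2-3] = +401.0110 N (tension)
  F[2-4] = +2898.4080 N (tension)
  F[3-4] = -2173.6765 N (compression)
  F[3-5] = -2060.5329 N (compression)
  F[4-5] = +2207.6531 N (tension)
  F[4-6] = +1134.6826 N (tension)
  F[5-6] = -2378.7970 N (compression)
  Rx@0 = -3451.5400 N
  Ry@0 = -395.6845 N
  Ry@6 = +2090.7345 N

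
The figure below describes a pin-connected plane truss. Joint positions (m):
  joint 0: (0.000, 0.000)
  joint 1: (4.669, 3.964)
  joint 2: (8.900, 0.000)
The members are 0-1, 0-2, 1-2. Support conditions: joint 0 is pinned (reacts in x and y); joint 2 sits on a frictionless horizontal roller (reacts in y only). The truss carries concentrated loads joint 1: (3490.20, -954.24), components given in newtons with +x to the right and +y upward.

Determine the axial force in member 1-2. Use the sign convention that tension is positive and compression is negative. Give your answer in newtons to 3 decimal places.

-3005.843

N=3 nodes, M=3 members, R=3 reactions → 2N=6, M+R=6
member 0 (0-1): L=6.1248, (cx,cy)=(0.7623,0.6472)
member 1 (0-2): L=8.9000, (cx,cy)=(1.0000,0.0000)
member 2 (1-2): L=5.7978, (cx,cy)=(0.7298,-0.6837)
solve A·x = −loads:
  F[0-1] = +1700.9571 N (tension)
  F[0-2] = +2193.5369 N (tension)
  F[1-2] = -3005.8427 N (compression)
  Rx@0 = -3490.2000 N
  Ry@0 = -1100.8723 N
  Ry@2 = +2055.1123 N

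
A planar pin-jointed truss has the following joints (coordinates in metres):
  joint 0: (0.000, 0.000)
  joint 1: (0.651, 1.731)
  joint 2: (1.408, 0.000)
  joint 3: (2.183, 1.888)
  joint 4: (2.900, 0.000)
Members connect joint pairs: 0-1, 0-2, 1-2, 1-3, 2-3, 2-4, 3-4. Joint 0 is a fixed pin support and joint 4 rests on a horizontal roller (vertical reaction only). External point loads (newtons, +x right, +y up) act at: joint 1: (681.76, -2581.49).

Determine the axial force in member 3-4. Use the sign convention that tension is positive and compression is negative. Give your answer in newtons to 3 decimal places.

-1055.179

N=5 nodes, M=7 members, R=3 reactions → 2N=10, M+R=10
member 0 (0-1): L=1.8494, (cx,cy)=(0.3520,0.9360)
member 1 (0-2): L=1.4080, (cx,cy)=(1.0000,0.0000)
member 2 (1-2): L=1.8893, (cx,cy)=(0.4007,-0.9162)
member 3 (1-3): L=1.5400, (cx,cy)=(0.9948,0.1019)
member 4 (2-3): L=2.0409, (cx,cy)=(0.3797,0.9251)
member 5 (2-4): L=1.4920, (cx,cy)=(1.0000,0.0000)
member 6 (3-4): L=2.0196, (cx,cy)=(0.3550,-0.9349)
solve A·x = −loads:
  F[0-1] = -1704.1214 N (compression)
  F[0-2] = +1281.6314 N (tension)
  F[1-2] = -1167.6651 N (compression)
  F[1-3] = -818.0334 N (compression)
  F[2-3] = +1156.4622 N (tension)
  F[2-4] = +374.6174 N (tension)
  F[3-4] = -1055.1789 N (compression)
  Rx@0 = -681.7600 N
  Ry@0 = +1595.0498 N
  Ry@4 = +986.4402 N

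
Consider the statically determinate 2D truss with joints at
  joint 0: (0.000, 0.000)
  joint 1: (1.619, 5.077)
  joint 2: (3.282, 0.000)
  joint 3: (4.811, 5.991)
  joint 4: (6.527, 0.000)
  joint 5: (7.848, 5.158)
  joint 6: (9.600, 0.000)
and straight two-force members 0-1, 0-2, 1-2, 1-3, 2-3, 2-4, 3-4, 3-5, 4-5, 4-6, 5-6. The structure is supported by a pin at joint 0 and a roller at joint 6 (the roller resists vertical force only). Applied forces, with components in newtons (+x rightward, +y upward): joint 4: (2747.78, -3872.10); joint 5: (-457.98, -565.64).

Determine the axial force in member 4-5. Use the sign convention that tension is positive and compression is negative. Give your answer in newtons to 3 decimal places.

N=7 nodes, M=11 members, R=3 reactions → 2N=14, M+R=14
member 0 (0-1): L=5.3289, (cx,cy)=(0.3038,0.9527)
member 1 (0-2): L=3.2820, (cx,cy)=(1.0000,0.0000)
member 2 (1-2): L=5.3424, (cx,cy)=(0.3113,-0.9503)
member 3 (1-3): L=3.3203, (cx,cy)=(0.9614,0.2753)
member 4 (2-3): L=6.1830, (cx,cy)=(0.2473,0.9689)
member 5 (2-4): L=3.2450, (cx,cy)=(1.0000,0.0000)
member 6 (3-4): L=6.2319, (cx,cy)=(0.2754,-0.9613)
member 7 (3-5): L=3.1492, (cx,cy)=(0.9644,-0.2645)
member 8 (4-5): L=5.3245, (cx,cy)=(0.2481,0.9687)
member 9 (4-6): L=3.0730, (cx,cy)=(1.0000,0.0000)
member 10 (5-6): L=5.4474, (cx,cy)=(0.3216,-0.9469)
solve A·x = −loads:
  F[0-1] = -1667.5994 N (compression)
  F[0-2] = +2796.4426 N (tension)
  F[1-2] = +1388.9081 N (tension)
  F[1-3] = -976.7204 N (compression)
  F[2-3] = -1362.2119 N (compression)
  F[2-4] = +3565.6453 N (tension)
  F[3-4] = +2188.6226 N (tension)
  F[3-5] = -1947.8775 N (compression)
  F[4-5] = +1825.1492 N (tension)
  F[4-6] = +967.6986 N (tension)
  F[5-6] = -3008.8288 N (compression)
  Rx@0 = -2289.8000 N
  Ry@0 = +1588.7735 N
  Ry@6 = +2848.9665 N

1825.149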